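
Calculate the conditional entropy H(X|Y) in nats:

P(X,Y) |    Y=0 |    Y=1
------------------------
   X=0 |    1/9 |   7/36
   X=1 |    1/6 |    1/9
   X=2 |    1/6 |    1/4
1.0636 nats

Using the chain rule: H(X|Y) = H(X,Y) - H(Y)

First, compute H(X,Y) = 1.7505 nats

Marginal P(Y) = (4/9, 5/9)
H(Y) = 0.6870 nats

H(X|Y) = H(X,Y) - H(Y) = 1.7505 - 0.6870 = 1.0636 nats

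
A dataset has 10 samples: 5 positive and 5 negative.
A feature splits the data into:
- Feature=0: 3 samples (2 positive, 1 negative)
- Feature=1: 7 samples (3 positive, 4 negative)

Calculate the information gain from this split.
0.0349 bits

Information Gain = H(Y) - H(Y|Feature)

Before split:
P(positive) = 5/10 = 0.5000
H(Y) = 1.0000 bits

After split:
Feature=0: H = 0.9183 bits (weight = 3/10)
Feature=1: H = 0.9852 bits (weight = 7/10)
H(Y|Feature) = (3/10)×0.9183 + (7/10)×0.9852 = 0.9651 bits

Information Gain = 1.0000 - 0.9651 = 0.0349 bits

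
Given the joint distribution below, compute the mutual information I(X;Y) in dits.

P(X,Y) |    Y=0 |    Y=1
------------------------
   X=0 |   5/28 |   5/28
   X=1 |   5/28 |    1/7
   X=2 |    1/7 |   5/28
0.0017 dits

Mutual information: I(X;Y) = H(X) + H(Y) - H(X,Y)

Marginals:
P(X) = (5/14, 9/28, 9/28), H(X) = 0.4766 dits
P(Y) = (1/2, 1/2), H(Y) = 0.3010 dits

Joint entropy: H(X,Y) = 0.7759 dits

I(X;Y) = 0.4766 + 0.3010 - 0.7759 = 0.0017 dits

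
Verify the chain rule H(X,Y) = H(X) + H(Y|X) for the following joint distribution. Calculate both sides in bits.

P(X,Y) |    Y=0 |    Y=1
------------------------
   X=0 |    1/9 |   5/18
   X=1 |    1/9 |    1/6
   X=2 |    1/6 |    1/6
H(X,Y) = 2.5102, H(X) = 1.5715, H(Y|X) = 0.9387 (all in bits)

Chain rule: H(X,Y) = H(X) + H(Y|X)

Left side — joint entropy directly:
H(X,Y) = -Σ p(x,y) log p(x,y) = 2.5102 bits

Right side — compute H(Y|X) from the conditional distributions:
P(X) = (7/18, 5/18, 1/3), so H(X) = 1.5715 bits
H(Y|X) = Σ_x P(X=x) · H(Y|X=x):
  P(Y|X=0) = (2/7, 5/7), H(Y|X=0) = 0.8631, weight P(X=0) = 7/18
  P(Y|X=1) = (2/5, 3/5), H(Y|X=1) = 0.9710, weight P(X=1) = 5/18
  P(Y|X=2) = (1/2, 1/2), H(Y|X=2) = 1.0000, weight P(X=2) = 1/3
H(Y|X) = 0.9387 bits

H(X) + H(Y|X) = 1.5715 + 0.9387 = 2.5102 bits

Both sides equal 2.5102 bits. ✓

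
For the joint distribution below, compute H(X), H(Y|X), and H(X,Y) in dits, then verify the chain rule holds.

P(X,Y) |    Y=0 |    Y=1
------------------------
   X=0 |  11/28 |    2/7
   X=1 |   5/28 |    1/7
H(X,Y) = 0.5692, H(X) = 0.2727, H(Y|X) = 0.2965 (all in dits)

Chain rule: H(X,Y) = H(X) + H(Y|X)

Left side — joint entropy directly:
H(X,Y) = -Σ p(x,y) log p(x,y) = 0.5692 dits

Right side — compute H(Y|X) from the conditional distributions:
P(X) = (19/28, 9/28), so H(X) = 0.2727 dits
H(Y|X) = Σ_x P(X=x) · H(Y|X=x):
  P(Y|X=0) = (11/19, 8/19), H(Y|X=0) = 0.2956, weight P(X=0) = 19/28
  P(Y|X=1) = (5/9, 4/9), H(Y|X=1) = 0.2983, weight P(X=1) = 9/28
H(Y|X) = 0.2965 dits

H(X) + H(Y|X) = 0.2727 + 0.2965 = 0.5692 dits

Both sides equal 0.5692 dits. ✓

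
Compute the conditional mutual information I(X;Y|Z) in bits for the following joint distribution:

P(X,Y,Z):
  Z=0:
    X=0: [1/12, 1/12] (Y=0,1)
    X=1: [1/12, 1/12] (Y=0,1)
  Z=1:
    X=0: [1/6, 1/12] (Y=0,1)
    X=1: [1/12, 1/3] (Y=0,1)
0.1059 bits

Conditional mutual information: I(X;Y|Z) = H(X|Z) + H(Y|Z) - H(X,Y|Z)

H(Z) = 0.9183
H(X,Z) = 1.8879 → H(X|Z) = 0.9696
H(Y,Z) = 1.8879 → H(Y|Z) = 0.9696
H(X,Y,Z) = 2.7516 → H(X,Y|Z) = 1.8333

I(X;Y|Z) = 0.9696 + 0.9696 - 1.8333 = 0.1059 bits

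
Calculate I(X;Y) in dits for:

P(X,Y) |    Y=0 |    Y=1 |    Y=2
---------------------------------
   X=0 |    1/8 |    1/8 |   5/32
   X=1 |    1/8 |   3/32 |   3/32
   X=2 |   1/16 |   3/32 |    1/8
0.0053 dits

Mutual information: I(X;Y) = H(X) + H(Y) - H(X,Y)

Marginals:
P(X) = (13/32, 5/16, 9/32), H(X) = 0.4717 dits
P(Y) = (5/16, 5/16, 3/8), H(Y) = 0.4755 dits

Joint entropy: H(X,Y) = 0.9419 dits

I(X;Y) = 0.4717 + 0.4755 - 0.9419 = 0.0053 dits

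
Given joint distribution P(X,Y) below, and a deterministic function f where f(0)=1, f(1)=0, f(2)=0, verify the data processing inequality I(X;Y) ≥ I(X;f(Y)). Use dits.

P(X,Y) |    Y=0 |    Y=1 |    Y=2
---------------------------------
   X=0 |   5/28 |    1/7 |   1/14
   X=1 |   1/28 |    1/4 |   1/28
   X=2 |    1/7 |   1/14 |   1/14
I(X;Y) = 0.0468, I(X;f(Y)) = 0.0308, inequality holds: 0.0468 ≥ 0.0308

Data Processing Inequality: For any Markov chain X → Y → Z, we have I(X;Y) ≥ I(X;Z).

Here Z = f(Y) is a deterministic function of Y, forming X → Y → Z.

Original I(X;Y) = 0.0468 dits

After applying f:
P(X,Z) where Z=f(Y):
- P(X,Z=0) = P(X,Y=1) + P(X,Y=2)
- P(X,Z=1) = P(X,Y=0)

I(X;Z) = I(X;f(Y)) = 0.0308 dits

Verification: 0.0468 ≥ 0.0308 ✓

Information cannot be created by processing; the function f can only lose information about X.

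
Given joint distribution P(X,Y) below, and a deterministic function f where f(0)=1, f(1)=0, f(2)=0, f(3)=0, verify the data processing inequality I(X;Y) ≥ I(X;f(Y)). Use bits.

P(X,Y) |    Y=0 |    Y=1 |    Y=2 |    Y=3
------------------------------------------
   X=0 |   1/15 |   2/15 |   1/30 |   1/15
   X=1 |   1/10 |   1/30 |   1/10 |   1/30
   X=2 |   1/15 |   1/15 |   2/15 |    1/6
I(X;Y) = 0.1463, I(X;f(Y)) = 0.0316, inequality holds: 0.1463 ≥ 0.0316

Data Processing Inequality: For any Markov chain X → Y → Z, we have I(X;Y) ≥ I(X;Z).

Here Z = f(Y) is a deterministic function of Y, forming X → Y → Z.

Original I(X;Y) = 0.1463 bits

After applying f:
P(X,Z) where Z=f(Y):
- P(X,Z=0) = P(X,Y=1) + P(X,Y=2) + P(X,Y=3)
- P(X,Z=1) = P(X,Y=0)

I(X;Z) = I(X;f(Y)) = 0.0316 bits

Verification: 0.1463 ≥ 0.0316 ✓

Information cannot be created by processing; the function f can only lose information about X.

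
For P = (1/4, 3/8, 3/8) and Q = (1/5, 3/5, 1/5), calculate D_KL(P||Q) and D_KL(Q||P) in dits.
D_KL(P||Q) = 0.0501, D_KL(Q||P) = 0.0485

KL divergence is not symmetric: D_KL(P||Q) ≠ D_KL(Q||P) in general.

D_KL(P||Q) = 0.0501 dits
D_KL(Q||P) = 0.0485 dits

No, they are not equal!

This asymmetry is why KL divergence is not a true distance metric.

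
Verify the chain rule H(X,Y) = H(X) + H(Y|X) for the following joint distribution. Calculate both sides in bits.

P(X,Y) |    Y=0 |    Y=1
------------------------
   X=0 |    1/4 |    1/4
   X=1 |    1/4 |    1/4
H(X,Y) = 2.0000, H(X) = 1.0000, H(Y|X) = 1.0000 (all in bits)

Chain rule: H(X,Y) = H(X) + H(Y|X)

Left side — joint entropy directly:
H(X,Y) = -Σ p(x,y) log p(x,y) = 2.0000 bits

Right side — compute H(Y|X) from the conditional distributions:
P(X) = (1/2, 1/2), so H(X) = 1.0000 bits
H(Y|X) = Σ_x P(X=x) · H(Y|X=x):
  P(Y|X=0) = (1/2, 1/2), H(Y|X=0) = 1.0000, weight P(X=0) = 1/2
  P(Y|X=1) = (1/2, 1/2), H(Y|X=1) = 1.0000, weight P(X=1) = 1/2
H(Y|X) = 1.0000 bits

H(X) + H(Y|X) = 1.0000 + 1.0000 = 2.0000 bits

Both sides equal 2.0000 bits. ✓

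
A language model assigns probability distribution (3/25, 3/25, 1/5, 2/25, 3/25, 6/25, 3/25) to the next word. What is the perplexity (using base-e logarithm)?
6.5810

Perplexity is e^H (or exp(H) for natural log).

First, H = -Σ p log p = 1.8842 nats
Perplexity = e^1.8842 = 6.5810

Interpretation: The model's uncertainty is equivalent to choosing uniformly among 6.6 options.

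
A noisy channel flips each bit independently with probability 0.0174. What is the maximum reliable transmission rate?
0.8734 bits

For a binary symmetric channel (BSC) with error probability p:
Capacity C = 1 - H(p) bits per symbol

where H(p) = -p log₂(p) - (1-p) log₂(1-p) is the binary entropy function.

H(0.0174) = 0.1266 bits
C = 1 - 0.1266 = 0.8734 bits per symbol

This means we can reliably transmit up to 0.8734 bits of information per channel use.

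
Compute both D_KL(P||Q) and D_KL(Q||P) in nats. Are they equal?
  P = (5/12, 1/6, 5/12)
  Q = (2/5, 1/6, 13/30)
D_KL(P||Q) = 0.0007, D_KL(Q||P) = 0.0007

KL divergence is not symmetric: D_KL(P||Q) ≠ D_KL(Q||P) in general.

D_KL(P||Q) = 0.0007 nats
D_KL(Q||P) = 0.0007 nats

In this case they happen to be equal (to 4 decimal places).

This asymmetry is why KL divergence is not a true distance metric.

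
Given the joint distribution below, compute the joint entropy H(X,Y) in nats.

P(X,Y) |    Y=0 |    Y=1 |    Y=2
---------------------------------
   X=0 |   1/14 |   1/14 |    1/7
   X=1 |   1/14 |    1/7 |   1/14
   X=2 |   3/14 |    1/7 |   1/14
2.1066 nats

Joint entropy is H(X,Y) = -Σ_{x,y} p(x,y) log p(x,y).

Summing over all non-zero entries:
H(X,Y) = -[1/14·log_e(1/14) + 1/14·log_e(1/14) + 1/7·log_e(1/7) + 1/14·log_e(1/14) + 1/7·log_e(1/7) + 1/14·log_e(1/14) + 3/14·log_e(3/14) + 1/7·log_e(1/7) + 1/14·log_e(1/14)]
H(X,Y) = 2.1066 nats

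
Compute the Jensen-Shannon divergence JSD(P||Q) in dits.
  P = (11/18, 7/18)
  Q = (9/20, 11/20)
0.0057 dits

Jensen-Shannon divergence is:
JSD(P||Q) = 0.5 × D_KL(P||M) + 0.5 × D_KL(Q||M)
where M = 0.5 × (P + Q) is the mixture distribution.

M = 0.5 × (11/18, 7/18) + 0.5 × (9/20, 11/20) = (0.530556, 0.469444)

D_KL(P||M) = 0.0057 dits
D_KL(Q||M) = 0.0056 dits

JSD(P||Q) = 0.5 × 0.0057 + 0.5 × 0.0056 = 0.0057 dits

Unlike KL divergence, JSD is symmetric and bounded: 0 ≤ JSD ≤ log(2).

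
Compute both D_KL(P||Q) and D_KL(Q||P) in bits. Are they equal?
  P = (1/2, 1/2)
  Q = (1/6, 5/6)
D_KL(P||Q) = 0.4240, D_KL(Q||P) = 0.3500

KL divergence is not symmetric: D_KL(P||Q) ≠ D_KL(Q||P) in general.

D_KL(P||Q) = 0.4240 bits
D_KL(Q||P) = 0.3500 bits

No, they are not equal!

This asymmetry is why KL divergence is not a true distance metric.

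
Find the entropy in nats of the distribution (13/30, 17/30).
0.6842 nats

Shannon entropy is H(X) = -Σ p(x) log p(x).

For P = (13/30, 17/30):
H = -13/30 × log_e(13/30) -17/30 × log_e(17/30)
H = 0.6842 nats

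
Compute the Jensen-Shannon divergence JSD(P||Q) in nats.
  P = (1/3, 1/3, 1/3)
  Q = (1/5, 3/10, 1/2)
0.0173 nats

Jensen-Shannon divergence is:
JSD(P||Q) = 0.5 × D_KL(P||M) + 0.5 × D_KL(Q||M)
where M = 0.5 × (P + Q) is the mixture distribution.

M = 0.5 × (1/3, 1/3, 1/3) + 0.5 × (1/5, 3/10, 1/2) = (4/15, 0.316667, 5/12)

D_KL(P||M) = 0.0171 nats
D_KL(Q||M) = 0.0174 nats

JSD(P||Q) = 0.5 × 0.0171 + 0.5 × 0.0174 = 0.0173 nats

Unlike KL divergence, JSD is symmetric and bounded: 0 ≤ JSD ≤ log(2).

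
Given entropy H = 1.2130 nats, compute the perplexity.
3.3636

Perplexity is e^H (or exp(H) for natural log).

H = 1.2130 nats
Perplexity = e^1.2130 = 3.3636

Interpretation: The model's uncertainty is equivalent to choosing uniformly among 3.4 options.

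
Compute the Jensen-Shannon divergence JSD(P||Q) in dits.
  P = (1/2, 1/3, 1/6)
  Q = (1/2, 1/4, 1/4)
0.0031 dits

Jensen-Shannon divergence is:
JSD(P||Q) = 0.5 × D_KL(P||M) + 0.5 × D_KL(Q||M)
where M = 0.5 × (P + Q) is the mixture distribution.

M = 0.5 × (1/2, 1/3, 1/6) + 0.5 × (1/2, 1/4, 1/4) = (1/2, 7/24, 5/24)

D_KL(P||M) = 0.0032 dits
D_KL(Q||M) = 0.0031 dits

JSD(P||Q) = 0.5 × 0.0032 + 0.5 × 0.0031 = 0.0031 dits

Unlike KL divergence, JSD is symmetric and bounded: 0 ≤ JSD ≤ log(2).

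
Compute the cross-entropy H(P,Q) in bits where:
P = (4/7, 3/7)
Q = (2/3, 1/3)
1.0135 bits

Cross-entropy: H(P,Q) = -Σ p(x) log q(x)

Alternatively: H(P,Q) = H(P) + D_KL(P||Q)
H(P) = 0.9852 bits
D_KL(P||Q) = 0.0283 bits

H(P,Q) = 0.9852 + 0.0283 = 1.0135 bits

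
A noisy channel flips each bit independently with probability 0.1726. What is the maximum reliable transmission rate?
0.3364 bits

For a binary symmetric channel (BSC) with error probability p:
Capacity C = 1 - H(p) bits per symbol

where H(p) = -p log₂(p) - (1-p) log₂(1-p) is the binary entropy function.

H(0.1726) = 0.6636 bits
C = 1 - 0.6636 = 0.3364 bits per symbol

This means we can reliably transmit up to 0.3364 bits of information per channel use.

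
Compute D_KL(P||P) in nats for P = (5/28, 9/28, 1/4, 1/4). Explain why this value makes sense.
0.0000 nats

KL divergence satisfies the Gibbs inequality: D_KL(P||Q) ≥ 0 for all distributions P, Q.

D_KL(P||Q) = Σ p(x) log(p(x)/q(x))
Each term is p(x) × log_e(p(x)/p(x)) = p(x) × log_e(1) = 0, so the sum is 0.
D_KL(P||Q) = 0.0000 nats

When P = Q, the KL divergence is exactly 0, as there is no 'divergence' between identical distributions.

This non-negativity is a fundamental property: relative entropy cannot be negative because it measures how different Q is from P.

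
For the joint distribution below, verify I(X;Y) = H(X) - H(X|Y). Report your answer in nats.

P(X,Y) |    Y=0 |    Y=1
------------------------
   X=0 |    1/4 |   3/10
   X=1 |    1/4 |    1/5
I(X;Y) = 0.0051 nats

Mutual information has multiple equivalent forms:
- I(X;Y) = H(X) - H(X|Y)
- I(X;Y) = H(Y) - H(Y|X)
- I(X;Y) = H(X) + H(Y) - H(X,Y)

Computing all quantities:
H(X) = 0.6881, H(Y) = 0.6931, H(X,Y) = 1.3762
H(X|Y) = 0.6831, H(Y|X) = 0.6881

Verification:
H(X) - H(X|Y) = 0.6881 - 0.6831 = 0.0051
H(Y) - H(Y|X) = 0.6931 - 0.6881 = 0.0051
H(X) + H(Y) - H(X,Y) = 0.6881 + 0.6931 - 1.3762 = 0.0051

All forms give I(X;Y) = 0.0051 nats. ✓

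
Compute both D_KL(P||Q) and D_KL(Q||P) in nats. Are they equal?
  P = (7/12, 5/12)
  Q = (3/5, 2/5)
D_KL(P||Q) = 0.0006, D_KL(Q||P) = 0.0006

KL divergence is not symmetric: D_KL(P||Q) ≠ D_KL(Q||P) in general.

D_KL(P||Q) = 0.0006 nats
D_KL(Q||P) = 0.0006 nats

In this case they happen to be equal (to 4 decimal places).

This asymmetry is why KL divergence is not a true distance metric.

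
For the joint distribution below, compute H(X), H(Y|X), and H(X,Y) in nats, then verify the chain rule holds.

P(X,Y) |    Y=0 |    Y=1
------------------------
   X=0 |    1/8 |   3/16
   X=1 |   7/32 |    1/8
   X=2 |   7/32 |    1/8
H(X,Y) = 1.7586, H(X) = 1.0976, H(Y|X) = 0.6610 (all in nats)

Chain rule: H(X,Y) = H(X) + H(Y|X)

Left side — joint entropy directly:
H(X,Y) = -Σ p(x,y) log p(x,y) = 1.7586 nats

Right side — compute H(Y|X) from the conditional distributions:
P(X) = (5/16, 11/32, 11/32), so H(X) = 1.0976 nats
H(Y|X) = Σ_x P(X=x) · H(Y|X=x):
  P(Y|X=0) = (2/5, 3/5), H(Y|X=0) = 0.6730, weight P(X=0) = 5/16
  P(Y|X=1) = (7/11, 4/11), H(Y|X=1) = 0.6555, weight P(X=1) = 11/32
  P(Y|X=2) = (7/11, 4/11), H(Y|X=2) = 0.6555, weight P(X=2) = 11/32
H(Y|X) = 0.6610 nats

H(X) + H(Y|X) = 1.0976 + 0.6610 = 1.7586 nats

Both sides equal 1.7586 nats. ✓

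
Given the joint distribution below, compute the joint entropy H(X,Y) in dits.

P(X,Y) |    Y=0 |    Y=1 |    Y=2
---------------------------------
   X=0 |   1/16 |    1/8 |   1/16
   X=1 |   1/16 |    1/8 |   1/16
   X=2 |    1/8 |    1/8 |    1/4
0.9031 dits

Joint entropy is H(X,Y) = -Σ_{x,y} p(x,y) log p(x,y).

Summing over all non-zero entries:
H(X,Y) = -[1/16·log_10(1/16) + 1/8·log_10(1/8) + 1/16·log_10(1/16) + 1/16·log_10(1/16) + 1/8·log_10(1/8) + 1/16·log_10(1/16) + 1/8·log_10(1/8) + 1/8·log_10(1/8) + 1/4·log_10(1/4)]
H(X,Y) = 0.9031 dits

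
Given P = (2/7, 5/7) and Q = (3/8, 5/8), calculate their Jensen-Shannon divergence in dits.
0.0020 dits

Jensen-Shannon divergence is:
JSD(P||Q) = 0.5 × D_KL(P||M) + 0.5 × D_KL(Q||M)
where M = 0.5 × (P + Q) is the mixture distribution.

M = 0.5 × (2/7, 5/7) + 0.5 × (3/8, 5/8) = (0.330357, 0.669643)

D_KL(P||M) = 0.0020 dits
D_KL(Q||M) = 0.0019 dits

JSD(P||Q) = 0.5 × 0.0020 + 0.5 × 0.0019 = 0.0020 dits

Unlike KL divergence, JSD is symmetric and bounded: 0 ≤ JSD ≤ log(2).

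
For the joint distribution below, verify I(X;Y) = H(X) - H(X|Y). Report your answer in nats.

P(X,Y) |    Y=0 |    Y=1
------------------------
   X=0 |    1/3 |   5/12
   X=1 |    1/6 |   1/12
I(X;Y) = 0.0188 nats

Mutual information has multiple equivalent forms:
- I(X;Y) = H(X) - H(X|Y)
- I(X;Y) = H(Y) - H(Y|X)
- I(X;Y) = H(X) + H(Y) - H(X,Y)

Computing all quantities:
H(X) = 0.5623, H(Y) = 0.6931, H(X,Y) = 1.2367
H(X|Y) = 0.5435, H(Y|X) = 0.6743

Verification:
H(X) - H(X|Y) = 0.5623 - 0.5435 = 0.0188
H(Y) - H(Y|X) = 0.6931 - 0.6743 = 0.0188
H(X) + H(Y) - H(X,Y) = 0.5623 + 0.6931 - 1.2367 = 0.0188

All forms give I(X;Y) = 0.0188 nats. ✓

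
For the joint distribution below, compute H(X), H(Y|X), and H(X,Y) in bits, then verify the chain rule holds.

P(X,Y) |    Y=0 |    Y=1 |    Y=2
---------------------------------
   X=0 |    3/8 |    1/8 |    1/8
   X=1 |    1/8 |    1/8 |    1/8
H(X,Y) = 2.4056, H(X) = 0.9544, H(Y|X) = 1.4512 (all in bits)

Chain rule: H(X,Y) = H(X) + H(Y|X)

Left side — joint entropy directly:
H(X,Y) = -Σ p(x,y) log p(x,y) = 2.4056 bits

Right side — compute H(Y|X) from the conditional distributions:
P(X) = (5/8, 3/8), so H(X) = 0.9544 bits
H(Y|X) = Σ_x P(X=x) · H(Y|X=x):
  P(Y|X=0) = (3/5, 1/5, 1/5), H(Y|X=0) = 1.3710, weight P(X=0) = 5/8
  P(Y|X=1) = (1/3, 1/3, 1/3), H(Y|X=1) = 1.5850, weight P(X=1) = 3/8
H(Y|X) = 1.4512 bits

H(X) + H(Y|X) = 0.9544 + 1.4512 = 2.4056 bits

Both sides equal 2.4056 bits. ✓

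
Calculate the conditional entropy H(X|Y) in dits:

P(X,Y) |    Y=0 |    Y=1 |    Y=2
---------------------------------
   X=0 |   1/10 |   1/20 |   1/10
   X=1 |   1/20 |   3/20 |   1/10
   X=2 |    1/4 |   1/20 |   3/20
0.4236 dits

Using the chain rule: H(X|Y) = H(X,Y) - H(Y)

First, compute H(X,Y) = 0.8928 dits

Marginal P(Y) = (2/5, 1/4, 7/20)
H(Y) = 0.4693 dits

H(X|Y) = H(X,Y) - H(Y) = 0.8928 - 0.4693 = 0.4236 dits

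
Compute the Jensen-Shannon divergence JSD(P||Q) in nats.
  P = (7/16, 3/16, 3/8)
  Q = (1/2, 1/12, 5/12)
0.0119 nats

Jensen-Shannon divergence is:
JSD(P||Q) = 0.5 × D_KL(P||M) + 0.5 × D_KL(Q||M)
where M = 0.5 × (P + Q) is the mixture distribution.

M = 0.5 × (7/16, 3/16, 3/8) + 0.5 × (1/2, 1/12, 5/12) = (15/32, 0.135417, 0.395833)

D_KL(P||M) = 0.0106 nats
D_KL(Q||M) = 0.0132 nats

JSD(P||Q) = 0.5 × 0.0106 + 0.5 × 0.0132 = 0.0119 nats

Unlike KL divergence, JSD is symmetric and bounded: 0 ≤ JSD ≤ log(2).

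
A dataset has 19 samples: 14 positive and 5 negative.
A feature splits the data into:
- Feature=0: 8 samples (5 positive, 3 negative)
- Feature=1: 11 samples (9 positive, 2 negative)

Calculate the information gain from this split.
0.0336 bits

Information Gain = H(Y) - H(Y|Feature)

Before split:
P(positive) = 14/19 = 0.7368
H(Y) = 0.8315 bits

After split:
Feature=0: H = 0.9544 bits (weight = 8/19)
Feature=1: H = 0.6840 bits (weight = 11/19)
H(Y|Feature) = (8/19)×0.9544 + (11/19)×0.6840 = 0.7979 bits

Information Gain = 0.8315 - 0.7979 = 0.0336 bits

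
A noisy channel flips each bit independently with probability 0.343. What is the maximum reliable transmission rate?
0.0723 bits

For a binary symmetric channel (BSC) with error probability p:
Capacity C = 1 - H(p) bits per symbol

where H(p) = -p log₂(p) - (1-p) log₂(1-p) is the binary entropy function.

H(0.343) = 0.9277 bits
C = 1 - 0.9277 = 0.0723 bits per symbol

This means we can reliably transmit up to 0.0723 bits of information per channel use.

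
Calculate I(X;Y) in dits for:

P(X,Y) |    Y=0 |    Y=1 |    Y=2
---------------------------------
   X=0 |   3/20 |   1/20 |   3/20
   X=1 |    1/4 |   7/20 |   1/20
0.0520 dits

Mutual information: I(X;Y) = H(X) + H(Y) - H(X,Y)

Marginals:
P(X) = (7/20, 13/20), H(X) = 0.2812 dits
P(Y) = (2/5, 2/5, 1/5), H(Y) = 0.4581 dits

Joint entropy: H(X,Y) = 0.6874 dits

I(X;Y) = 0.2812 + 0.4581 - 0.6874 = 0.0520 dits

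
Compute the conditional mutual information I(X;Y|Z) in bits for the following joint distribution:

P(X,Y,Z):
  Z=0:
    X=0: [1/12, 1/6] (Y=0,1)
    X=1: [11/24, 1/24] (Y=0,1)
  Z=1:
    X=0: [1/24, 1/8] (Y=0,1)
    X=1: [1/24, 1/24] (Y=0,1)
0.2138 bits

Conditional mutual information: I(X;Y|Z) = H(X|Z) + H(Y|Z) - H(X,Y|Z)

H(Z) = 0.8113
H(X,Z) = 1.7296 → H(X|Z) = 0.9183
H(Y,Z) = 1.6802 → H(Y|Z) = 0.8689
H(X,Y,Z) = 2.3846 → H(X,Y|Z) = 1.5733

I(X;Y|Z) = 0.9183 + 0.8689 - 1.5733 = 0.2138 bits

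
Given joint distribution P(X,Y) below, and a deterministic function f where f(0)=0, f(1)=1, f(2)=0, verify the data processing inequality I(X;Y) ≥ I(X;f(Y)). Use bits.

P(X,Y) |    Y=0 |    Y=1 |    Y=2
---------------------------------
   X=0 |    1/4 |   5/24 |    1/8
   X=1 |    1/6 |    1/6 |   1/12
I(X;Y) = 0.0014, I(X;f(Y)) = 0.0014, inequality holds: 0.0014 ≥ 0.0014

Data Processing Inequality: For any Markov chain X → Y → Z, we have I(X;Y) ≥ I(X;Z).

Here Z = f(Y) is a deterministic function of Y, forming X → Y → Z.

Original I(X;Y) = 0.0014 bits

After applying f:
P(X,Z) where Z=f(Y):
- P(X,Z=0) = P(X,Y=0) + P(X,Y=2)
- P(X,Z=1) = P(X,Y=1)

I(X;Z) = I(X;f(Y)) = 0.0014 bits

Verification: 0.0014 ≥ 0.0014 ✓

Information cannot be created by processing; the function f can only lose information about X.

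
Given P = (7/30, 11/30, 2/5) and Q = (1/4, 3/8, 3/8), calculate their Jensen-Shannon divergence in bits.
0.0005 bits

Jensen-Shannon divergence is:
JSD(P||Q) = 0.5 × D_KL(P||M) + 0.5 × D_KL(Q||M)
where M = 0.5 × (P + Q) is the mixture distribution.

M = 0.5 × (7/30, 11/30, 2/5) + 0.5 × (1/4, 3/8, 3/8) = (0.241667, 0.370833, 0.3875)

D_KL(P||M) = 0.0005 bits
D_KL(Q||M) = 0.0005 bits

JSD(P||Q) = 0.5 × 0.0005 + 0.5 × 0.0005 = 0.0005 bits

Unlike KL divergence, JSD is symmetric and bounded: 0 ≤ JSD ≤ log(2).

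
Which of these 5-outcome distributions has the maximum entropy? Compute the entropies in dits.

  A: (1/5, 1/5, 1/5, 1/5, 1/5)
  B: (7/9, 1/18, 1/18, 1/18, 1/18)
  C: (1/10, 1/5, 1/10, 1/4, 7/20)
A

For a discrete distribution over n outcomes, entropy is maximized by the uniform distribution.

Computing entropies:
H(A) = 0.6990 dits
H(B) = 0.3638 dits
H(C) = 0.6499 dits

The uniform distribution (where all probabilities equal 1/5) achieves the maximum entropy of log_10(5) = 0.6990 dits.

Distribution A has the highest entropy.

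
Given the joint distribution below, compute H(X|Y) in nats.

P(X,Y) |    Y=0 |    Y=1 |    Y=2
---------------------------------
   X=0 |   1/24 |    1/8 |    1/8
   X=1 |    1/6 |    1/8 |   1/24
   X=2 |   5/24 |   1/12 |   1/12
1.0066 nats

Using the chain rule: H(X|Y) = H(X,Y) - H(Y)

First, compute H(X,Y) = 2.0842 nats

Marginal P(Y) = (5/12, 1/3, 1/4)
H(Y) = 1.0776 nats

H(X|Y) = H(X,Y) - H(Y) = 2.0842 - 1.0776 = 1.0066 nats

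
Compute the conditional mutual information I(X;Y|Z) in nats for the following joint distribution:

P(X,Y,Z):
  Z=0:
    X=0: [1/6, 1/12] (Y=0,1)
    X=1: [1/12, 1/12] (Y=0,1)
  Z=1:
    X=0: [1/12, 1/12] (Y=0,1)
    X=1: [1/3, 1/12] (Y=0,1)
0.0307 nats

Conditional mutual information: I(X;Y|Z) = H(X|Z) + H(Y|Z) - H(X,Y|Z)

H(Z) = 0.6792
H(X,Z) = 1.3086 → H(X|Z) = 0.6294
H(Y,Z) = 1.3086 → H(Y|Z) = 0.6294
H(X,Y,Z) = 1.9073 → H(X,Y|Z) = 1.2281

I(X;Y|Z) = 0.6294 + 0.6294 - 1.2281 = 0.0307 nats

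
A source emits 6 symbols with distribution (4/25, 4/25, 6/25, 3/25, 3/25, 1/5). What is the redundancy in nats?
0.0321 nats

Redundancy measures how far a source is from maximum entropy:
R = H_max - H(X)

Maximum entropy for 6 symbols: H_max = log_e(6) = 1.7918 nats
Actual entropy: H(X) = 1.7597 nats
Redundancy: R = 1.7918 - 1.7597 = 0.0321 nats

This redundancy represents potential for compression: the source could be compressed by 0.0321 nats per symbol.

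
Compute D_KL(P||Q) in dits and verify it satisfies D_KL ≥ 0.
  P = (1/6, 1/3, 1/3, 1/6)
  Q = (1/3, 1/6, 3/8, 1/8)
0.0539 dits

KL divergence satisfies the Gibbs inequality: D_KL(P||Q) ≥ 0 for all distributions P, Q.

D_KL(P||Q) = Σ p(x) log(p(x)/q(x))
Term by term:
  x=0: 1/6 × log_10[(1/6)/(1/3)] = -0.0502
  x=1: 1/3 × log_10[(1/3)/(1/6)] = 0.1003
  x=2: 1/3 × log_10[(1/3)/(3/8)] = -0.0171
  x=3: 1/6 × log_10[(1/6)/(1/8)] = 0.0208
D_KL(P||Q) = 0.0539 dits

D_KL(P||Q) = 0.0539 ≥ 0 ✓

This non-negativity is a fundamental property: relative entropy cannot be negative because it measures how different Q is from P.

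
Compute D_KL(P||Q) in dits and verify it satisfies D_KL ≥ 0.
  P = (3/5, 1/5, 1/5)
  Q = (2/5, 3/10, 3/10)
0.0352 dits

KL divergence satisfies the Gibbs inequality: D_KL(P||Q) ≥ 0 for all distributions P, Q.

D_KL(P||Q) = Σ p(x) log(p(x)/q(x))
Term by term:
  x=0: 3/5 × log_10[(3/5)/(2/5)] = 0.1057
  x=1: 1/5 × log_10[(1/5)/(3/10)] = -0.0352
  x=2: 1/5 × log_10[(1/5)/(3/10)] = -0.0352
D_KL(P||Q) = 0.0352 dits

D_KL(P||Q) = 0.0352 ≥ 0 ✓

This non-negativity is a fundamental property: relative entropy cannot be negative because it measures how different Q is from P.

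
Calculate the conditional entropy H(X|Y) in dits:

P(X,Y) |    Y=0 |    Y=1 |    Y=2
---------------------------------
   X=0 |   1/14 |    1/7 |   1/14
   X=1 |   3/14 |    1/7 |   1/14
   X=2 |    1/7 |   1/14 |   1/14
0.4541 dits

Using the chain rule: H(X|Y) = H(X,Y) - H(Y)

First, compute H(X,Y) = 0.9149 dits

Marginal P(Y) = (3/7, 5/14, 3/14)
H(Y) = 0.4608 dits

H(X|Y) = H(X,Y) - H(Y) = 0.9149 - 0.4608 = 0.4541 dits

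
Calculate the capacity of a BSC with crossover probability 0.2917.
0.1291 bits

For a binary symmetric channel (BSC) with error probability p:
Capacity C = 1 - H(p) bits per symbol

where H(p) = -p log₂(p) - (1-p) log₂(1-p) is the binary entropy function.

H(0.2917) = 0.8709 bits
C = 1 - 0.8709 = 0.1291 bits per symbol

This means we can reliably transmit up to 0.1291 bits of information per channel use.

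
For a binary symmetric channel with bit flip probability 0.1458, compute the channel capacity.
0.4008 bits

For a binary symmetric channel (BSC) with error probability p:
Capacity C = 1 - H(p) bits per symbol

where H(p) = -p log₂(p) - (1-p) log₂(1-p) is the binary entropy function.

H(0.1458) = 0.5992 bits
C = 1 - 0.5992 = 0.4008 bits per symbol

This means we can reliably transmit up to 0.4008 bits of information per channel use.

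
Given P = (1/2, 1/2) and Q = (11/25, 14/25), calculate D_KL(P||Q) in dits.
0.0031 dits

KL divergence: D_KL(P||Q) = Σ p(x) log(p(x)/q(x))

Computing term by term:
  x=0: 1/2 × log_10[(1/2)/(11/25)] = 1/2 × 0.0555 = 0.0278
  x=1: 1/2 × log_10[(1/2)/(14/25)] = 1/2 × -0.0492 = -0.0246

D_KL(P||Q) = 0.0031 dits

Note: KL divergence is always non-negative and equals 0 iff P = Q.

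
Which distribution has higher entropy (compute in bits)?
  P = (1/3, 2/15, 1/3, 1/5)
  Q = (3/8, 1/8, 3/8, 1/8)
P

Computing entropies in bits:
H(P) = 1.9086
H(Q) = 1.8113

Distribution P has higher entropy.

Intuition: The distribution closer to uniform (more spread out) has higher entropy.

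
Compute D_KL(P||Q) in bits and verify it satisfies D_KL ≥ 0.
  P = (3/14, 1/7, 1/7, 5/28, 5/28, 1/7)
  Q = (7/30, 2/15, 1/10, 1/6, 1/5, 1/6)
0.0182 bits

KL divergence satisfies the Gibbs inequality: D_KL(P||Q) ≥ 0 for all distributions P, Q.

D_KL(P||Q) = Σ p(x) log(p(x)/q(x))
Term by term:
  x=0: 3/14 × log_2[(3/14)/(7/30)] = -0.0263
  x=1: 1/7 × log_2[(1/7)/(2/15)] = 0.0142
  x=2: 1/7 × log_2[(1/7)/(1/10)] = 0.0735
  x=3: 5/28 × log_2[(5/28)/(1/6)] = 0.0178
  x=4: 5/28 × log_2[(5/28)/(1/5)] = -0.0292
  x=5: 1/7 × log_2[(1/7)/(1/6)] = -0.0318
D_KL(P||Q) = 0.0182 bits

D_KL(P||Q) = 0.0182 ≥ 0 ✓

This non-negativity is a fundamental property: relative entropy cannot be negative because it measures how different Q is from P.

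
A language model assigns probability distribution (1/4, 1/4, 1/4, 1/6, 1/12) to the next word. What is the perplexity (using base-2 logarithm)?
4.6900

Perplexity is 2^H (or exp(H) for natural log).

First, H = -Σ p log p = 2.2296 bits
Perplexity = 2^2.2296 = 4.6900

Interpretation: The model's uncertainty is equivalent to choosing uniformly among 4.7 options.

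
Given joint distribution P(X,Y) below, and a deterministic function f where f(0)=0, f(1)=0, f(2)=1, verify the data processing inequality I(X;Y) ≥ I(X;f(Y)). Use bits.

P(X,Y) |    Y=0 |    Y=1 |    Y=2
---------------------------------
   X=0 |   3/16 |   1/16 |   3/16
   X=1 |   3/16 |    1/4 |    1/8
I(X;Y) = 0.0847, I(X;f(Y)) = 0.0351, inequality holds: 0.0847 ≥ 0.0351

Data Processing Inequality: For any Markov chain X → Y → Z, we have I(X;Y) ≥ I(X;Z).

Here Z = f(Y) is a deterministic function of Y, forming X → Y → Z.

Original I(X;Y) = 0.0847 bits

After applying f:
P(X,Z) where Z=f(Y):
- P(X,Z=0) = P(X,Y=0) + P(X,Y=1)
- P(X,Z=1) = P(X,Y=2)

I(X;Z) = I(X;f(Y)) = 0.0351 bits

Verification: 0.0847 ≥ 0.0351 ✓

Information cannot be created by processing; the function f can only lose information about X.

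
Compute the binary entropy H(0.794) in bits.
0.7338 bits

The binary entropy function is:
H(p) = -p log(p) - (1-p) log(1-p)

H(0.794) = -0.794 × log_2(0.794) - 0.206 × log_2(0.206)
H(0.794) = 0.7338 bits

Note: Binary entropy is maximized at p=0.5 (H=1 bit) and minimized at p=0 or p=1 (H=0).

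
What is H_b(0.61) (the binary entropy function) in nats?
0.6687 nats

The binary entropy function is:
H(p) = -p log(p) - (1-p) log(1-p)

H(0.61) = -0.61 × log_e(0.61) - 0.39 × log_e(0.39)
H(0.61) = 0.6687 nats

Note: Binary entropy is maximized at p=0.5 (H=1 bit) and minimized at p=0 or p=1 (H=0).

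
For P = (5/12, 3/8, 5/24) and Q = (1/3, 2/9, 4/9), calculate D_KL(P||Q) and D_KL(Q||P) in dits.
D_KL(P||Q) = 0.0570, D_KL(Q||P) = 0.0634

KL divergence is not symmetric: D_KL(P||Q) ≠ D_KL(Q||P) in general.

D_KL(P||Q) = 0.0570 dits
D_KL(Q||P) = 0.0634 dits

No, they are not equal!

This asymmetry is why KL divergence is not a true distance metric.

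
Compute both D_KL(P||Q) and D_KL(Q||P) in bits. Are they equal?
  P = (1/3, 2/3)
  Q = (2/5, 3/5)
D_KL(P||Q) = 0.0137, D_KL(Q||P) = 0.0140

KL divergence is not symmetric: D_KL(P||Q) ≠ D_KL(Q||P) in general.

D_KL(P||Q) = 0.0137 bits
D_KL(Q||P) = 0.0140 bits

No, they are not equal!

This asymmetry is why KL divergence is not a true distance metric.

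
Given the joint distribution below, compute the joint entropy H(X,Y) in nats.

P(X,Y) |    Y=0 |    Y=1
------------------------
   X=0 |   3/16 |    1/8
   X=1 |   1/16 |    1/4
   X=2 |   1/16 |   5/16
1.6304 nats

Joint entropy is H(X,Y) = -Σ_{x,y} p(x,y) log p(x,y).

Summing over all non-zero entries:
H(X,Y) = -[3/16·log_e(3/16) + 1/8·log_e(1/8) + 1/16·log_e(1/16) + 1/4·log_e(1/4) + 1/16·log_e(1/16) + 5/16·log_e(5/16)]
H(X,Y) = 1.6304 nats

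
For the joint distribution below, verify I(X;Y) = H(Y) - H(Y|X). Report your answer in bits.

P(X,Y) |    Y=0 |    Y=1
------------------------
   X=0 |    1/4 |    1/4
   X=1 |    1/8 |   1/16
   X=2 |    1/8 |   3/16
I(X;Y) = 0.0244 bits

Mutual information has multiple equivalent forms:
- I(X;Y) = H(X) - H(X|Y)
- I(X;Y) = H(Y) - H(Y|X)
- I(X;Y) = H(X) + H(Y) - H(X,Y)

Computing all quantities:
H(X) = 1.4772, H(Y) = 1.0000, H(X,Y) = 2.4528
H(X|Y) = 1.4528, H(Y|X) = 0.9756

Verification:
H(X) - H(X|Y) = 1.4772 - 1.4528 = 0.0244
H(Y) - H(Y|X) = 1.0000 - 0.9756 = 0.0244
H(X) + H(Y) - H(X,Y) = 1.4772 + 1.0000 - 2.4528 = 0.0244

All forms give I(X;Y) = 0.0244 bits. ✓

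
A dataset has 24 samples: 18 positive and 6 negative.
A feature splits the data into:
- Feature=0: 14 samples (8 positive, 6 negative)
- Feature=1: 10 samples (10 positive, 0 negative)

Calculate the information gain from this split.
0.2366 bits

Information Gain = H(Y) - H(Y|Feature)

Before split:
P(positive) = 18/24 = 0.7500
H(Y) = 0.8113 bits

After split:
Feature=0: H = 0.9852 bits (weight = 14/24)
Feature=1: H = 0.0000 bits (weight = 10/24)
H(Y|Feature) = (14/24)×0.9852 + (10/24)×0.0000 = 0.5747 bits

Information Gain = 0.8113 - 0.5747 = 0.2366 bits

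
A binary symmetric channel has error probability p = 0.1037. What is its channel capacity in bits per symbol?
0.5194 bits

For a binary symmetric channel (BSC) with error probability p:
Capacity C = 1 - H(p) bits per symbol

where H(p) = -p log₂(p) - (1-p) log₂(1-p) is the binary entropy function.

H(0.1037) = 0.4806 bits
C = 1 - 0.4806 = 0.5194 bits per symbol

This means we can reliably transmit up to 0.5194 bits of information per channel use.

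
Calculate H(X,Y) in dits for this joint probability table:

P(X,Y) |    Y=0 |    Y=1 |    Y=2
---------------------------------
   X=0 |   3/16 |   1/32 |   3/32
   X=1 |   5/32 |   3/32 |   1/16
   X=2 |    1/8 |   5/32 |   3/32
0.9126 dits

Joint entropy is H(X,Y) = -Σ_{x,y} p(x,y) log p(x,y).

Summing over all non-zero entries:
H(X,Y) = -[3/16·log_10(3/16) + 1/32·log_10(1/32) + 3/32·log_10(3/32) + 5/32·log_10(5/32) + 3/32·log_10(3/32) + 1/16·log_10(1/16) + 1/8·log_10(1/8) + 5/32·log_10(5/32) + 3/32·log_10(3/32)]
H(X,Y) = 0.9126 dits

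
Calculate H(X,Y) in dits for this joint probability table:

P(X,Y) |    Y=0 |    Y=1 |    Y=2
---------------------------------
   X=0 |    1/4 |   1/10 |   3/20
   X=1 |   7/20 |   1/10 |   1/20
0.6987 dits

Joint entropy is H(X,Y) = -Σ_{x,y} p(x,y) log p(x,y).

Summing over all non-zero entries:
H(X,Y) = -[1/4·log_10(1/4) + 1/10·log_10(1/10) + 3/20·log_10(3/20) + 7/20·log_10(7/20) + 1/10·log_10(1/10) + 1/20·log_10(1/20)]
H(X,Y) = 0.6987 dits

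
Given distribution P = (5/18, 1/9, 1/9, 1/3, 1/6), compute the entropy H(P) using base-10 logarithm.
0.6553 dits

Shannon entropy is H(X) = -Σ p(x) log p(x).

For P = (5/18, 1/9, 1/9, 1/3, 1/6):
H = -5/18 × log_10(5/18) -1/9 × log_10(1/9) -1/9 × log_10(1/9) -1/3 × log_10(1/3) -1/6 × log_10(1/6)
H = 0.6553 dits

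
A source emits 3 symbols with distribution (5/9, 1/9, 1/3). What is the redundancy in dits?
0.0702 dits

Redundancy measures how far a source is from maximum entropy:
R = H_max - H(X)

Maximum entropy for 3 symbols: H_max = log_10(3) = 0.4771 dits
Actual entropy: H(X) = 0.4069 dits
Redundancy: R = 0.4771 - 0.4069 = 0.0702 dits

This redundancy represents potential for compression: the source could be compressed by 0.0702 dits per symbol.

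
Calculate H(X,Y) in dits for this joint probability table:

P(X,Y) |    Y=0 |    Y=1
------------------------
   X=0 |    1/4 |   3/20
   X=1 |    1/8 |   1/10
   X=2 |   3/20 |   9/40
0.7563 dits

Joint entropy is H(X,Y) = -Σ_{x,y} p(x,y) log p(x,y).

Summing over all non-zero entries:
H(X,Y) = -[1/4·log_10(1/4) + 3/20·log_10(3/20) + 1/8·log_10(1/8) + 1/10·log_10(1/10) + 3/20·log_10(3/20) + 9/40·log_10(9/40)]
H(X,Y) = 0.7563 dits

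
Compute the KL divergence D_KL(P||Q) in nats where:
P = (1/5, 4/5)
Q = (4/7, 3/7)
0.2894 nats

KL divergence: D_KL(P||Q) = Σ p(x) log(p(x)/q(x))

Computing term by term:
  x=0: 1/5 × log_e[(1/5)/(4/7)] = 1/5 × -1.0498 = -0.2100
  x=1: 4/5 × log_e[(4/5)/(3/7)] = 4/5 × 0.6242 = 0.4993

D_KL(P||Q) = 0.2894 nats

Note: KL divergence is always non-negative and equals 0 iff P = Q.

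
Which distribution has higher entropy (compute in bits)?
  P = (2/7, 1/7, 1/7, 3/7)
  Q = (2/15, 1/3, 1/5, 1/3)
Q

Computing entropies in bits:
H(P) = 1.8424
H(Q) = 1.9086

Distribution Q has higher entropy.

Intuition: The distribution closer to uniform (more spread out) has higher entropy.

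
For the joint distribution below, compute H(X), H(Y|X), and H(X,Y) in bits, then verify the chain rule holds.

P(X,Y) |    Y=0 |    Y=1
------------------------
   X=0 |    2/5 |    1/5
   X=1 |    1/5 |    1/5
H(X,Y) = 1.9219, H(X) = 0.9710, H(Y|X) = 0.9510 (all in bits)

Chain rule: H(X,Y) = H(X) + H(Y|X)

Left side — joint entropy directly:
H(X,Y) = -Σ p(x,y) log p(x,y) = 1.9219 bits

Right side — compute H(Y|X) from the conditional distributions:
P(X) = (3/5, 2/5), so H(X) = 0.9710 bits
H(Y|X) = Σ_x P(X=x) · H(Y|X=x):
  P(Y|X=0) = (2/3, 1/3), H(Y|X=0) = 0.9183, weight P(X=0) = 3/5
  P(Y|X=1) = (1/2, 1/2), H(Y|X=1) = 1.0000, weight P(X=1) = 2/5
H(Y|X) = 0.9510 bits

H(X) + H(Y|X) = 0.9710 + 0.9510 = 1.9219 bits

Both sides equal 1.9219 bits. ✓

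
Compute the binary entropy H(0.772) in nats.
0.5368 nats

The binary entropy function is:
H(p) = -p log(p) - (1-p) log(1-p)

H(0.772) = -0.772 × log_e(0.772) - 0.228 × log_e(0.228)
H(0.772) = 0.5368 nats

Note: Binary entropy is maximized at p=0.5 (H=1 bit) and minimized at p=0 or p=1 (H=0).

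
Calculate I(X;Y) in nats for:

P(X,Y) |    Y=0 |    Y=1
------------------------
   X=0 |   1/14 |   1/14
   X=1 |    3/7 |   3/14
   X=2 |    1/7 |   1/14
0.0072 nats

Mutual information: I(X;Y) = H(X) + H(Y) - H(X,Y)

Marginals:
P(X) = (1/7, 9/14, 3/14), H(X) = 0.8921 nats
P(Y) = (9/14, 5/14), H(Y) = 0.6518 nats

Joint entropy: H(X,Y) = 1.5367 nats

I(X;Y) = 0.8921 + 0.6518 - 1.5367 = 0.0072 nats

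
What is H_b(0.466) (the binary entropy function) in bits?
0.9967 bits

The binary entropy function is:
H(p) = -p log(p) - (1-p) log(1-p)

H(0.466) = -0.466 × log_2(0.466) - 0.534 × log_2(0.534)
H(0.466) = 0.9967 bits

Note: Binary entropy is maximized at p=0.5 (H=1 bit) and minimized at p=0 or p=1 (H=0).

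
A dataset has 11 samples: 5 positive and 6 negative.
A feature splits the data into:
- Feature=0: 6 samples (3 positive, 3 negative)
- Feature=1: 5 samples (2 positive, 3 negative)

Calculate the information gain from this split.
0.0072 bits

Information Gain = H(Y) - H(Y|Feature)

Before split:
P(positive) = 5/11 = 0.4545
H(Y) = 0.9940 bits

After split:
Feature=0: H = 1.0000 bits (weight = 6/11)
Feature=1: H = 0.9710 bits (weight = 5/11)
H(Y|Feature) = (6/11)×1.0000 + (5/11)×0.9710 = 0.9868 bits

Information Gain = 0.9940 - 0.9868 = 0.0072 bits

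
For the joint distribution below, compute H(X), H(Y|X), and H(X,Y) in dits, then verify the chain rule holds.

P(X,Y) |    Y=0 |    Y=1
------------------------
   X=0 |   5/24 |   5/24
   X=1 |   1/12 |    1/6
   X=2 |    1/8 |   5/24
H(X,Y) = 0.7583, H(X) = 0.4680, H(Y|X) = 0.2903 (all in dits)

Chain rule: H(X,Y) = H(X) + H(Y|X)

Left side — joint entropy directly:
H(X,Y) = -Σ p(x,y) log p(x,y) = 0.7583 dits

Right side — compute H(Y|X) from the conditional distributions:
P(X) = (5/12, 1/4, 1/3), so H(X) = 0.4680 dits
H(Y|X) = Σ_x P(X=x) · H(Y|X=x):
  P(Y|X=0) = (1/2, 1/2), H(Y|X=0) = 0.3010, weight P(X=0) = 5/12
  P(Y|X=1) = (1/3, 2/3), H(Y|X=1) = 0.2764, weight P(X=1) = 1/4
  P(Y|X=2) = (3/8, 5/8), H(Y|X=2) = 0.2873, weight P(X=2) = 1/3
H(Y|X) = 0.2903 dits

H(X) + H(Y|X) = 0.4680 + 0.2903 = 0.7583 dits

Both sides equal 0.7583 dits. ✓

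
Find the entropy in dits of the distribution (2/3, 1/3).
0.2764 dits

Shannon entropy is H(X) = -Σ p(x) log p(x).

For P = (2/3, 1/3):
H = -2/3 × log_10(2/3) -1/3 × log_10(1/3)
H = 0.2764 dits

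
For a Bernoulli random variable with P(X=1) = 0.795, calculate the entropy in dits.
0.2203 dits

The binary entropy function is:
H(p) = -p log(p) - (1-p) log(1-p)

H(0.795) = -0.795 × log_10(0.795) - 0.205 × log_10(0.205)
H(0.795) = 0.2203 dits

Note: Binary entropy is maximized at p=0.5 (H=1 bit) and minimized at p=0 or p=1 (H=0).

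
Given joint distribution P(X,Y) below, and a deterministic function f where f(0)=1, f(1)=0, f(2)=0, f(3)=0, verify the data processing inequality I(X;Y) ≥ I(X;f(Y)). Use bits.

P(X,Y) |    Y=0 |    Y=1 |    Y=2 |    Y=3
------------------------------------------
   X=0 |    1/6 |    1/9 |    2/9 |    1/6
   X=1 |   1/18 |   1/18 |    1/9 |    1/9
I(X;Y) = 0.0092, I(X;f(Y)) = 0.0067, inequality holds: 0.0092 ≥ 0.0067

Data Processing Inequality: For any Markov chain X → Y → Z, we have I(X;Y) ≥ I(X;Z).

Here Z = f(Y) is a deterministic function of Y, forming X → Y → Z.

Original I(X;Y) = 0.0092 bits

After applying f:
P(X,Z) where Z=f(Y):
- P(X,Z=0) = P(X,Y=1) + P(X,Y=2) + P(X,Y=3)
- P(X,Z=1) = P(X,Y=0)

I(X;Z) = I(X;f(Y)) = 0.0067 bits

Verification: 0.0092 ≥ 0.0067 ✓

Information cannot be created by processing; the function f can only lose information about X.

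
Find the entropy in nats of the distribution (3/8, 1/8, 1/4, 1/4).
1.3209 nats

Shannon entropy is H(X) = -Σ p(x) log p(x).

For P = (3/8, 1/8, 1/4, 1/4):
H = -3/8 × log_e(3/8) -1/8 × log_e(1/8) -1/4 × log_e(1/4) -1/4 × log_e(1/4)
H = 1.3209 nats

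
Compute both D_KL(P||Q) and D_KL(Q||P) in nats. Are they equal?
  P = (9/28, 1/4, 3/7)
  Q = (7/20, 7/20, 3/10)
D_KL(P||Q) = 0.0414, D_KL(Q||P) = 0.0406

KL divergence is not symmetric: D_KL(P||Q) ≠ D_KL(Q||P) in general.

D_KL(P||Q) = 0.0414 nats
D_KL(Q||P) = 0.0406 nats

No, they are not equal!

This asymmetry is why KL divergence is not a true distance metric.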